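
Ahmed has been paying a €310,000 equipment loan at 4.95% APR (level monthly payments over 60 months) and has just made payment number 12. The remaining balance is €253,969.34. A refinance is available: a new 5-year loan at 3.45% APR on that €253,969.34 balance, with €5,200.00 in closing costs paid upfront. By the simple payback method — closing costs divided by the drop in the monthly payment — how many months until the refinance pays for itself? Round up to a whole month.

Current payment = 310,000 × 4.95%/12 / (1 − (1+0.0041250)^−60) = €5,842.98.
Refinanced payment = 253,969.34 × 0.0028750 / (1 − (1+0.0028750)^−60) = €4,614.46.
Monthly savings = €5,842.98 − €4,614.46 = €1,228.52.
Break-even = €5,200.00 / €1,228.52 = 4.23 → 5 months.

5 months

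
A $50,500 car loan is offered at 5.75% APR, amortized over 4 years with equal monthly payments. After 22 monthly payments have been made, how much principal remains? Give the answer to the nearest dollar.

With monthly rate i = 5.75%/12 = 0.0047917, the balance after k of n payments is P · [(1+i)^n − (1+i)^k] / [(1+i)^n − 1].
(1+0.0047917)^48 = 1.25790887 and (1+0.0047917)^22 = 1.11089379, so the balance is 50,500 × (1.25790887 − 1.11089379) / (1.25790887 − 1) = $28,786.37.

$28,786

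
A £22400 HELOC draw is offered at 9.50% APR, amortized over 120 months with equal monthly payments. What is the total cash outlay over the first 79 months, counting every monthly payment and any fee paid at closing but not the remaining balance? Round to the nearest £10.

At 9.50% the monthly rate is 0.0079167, so the payment is 22,400 × 0.0079167 / (1 − 1.0079167^−120) = £289.85.
Total outlay = 79 × £289.85 = £22,898.15.

£22,900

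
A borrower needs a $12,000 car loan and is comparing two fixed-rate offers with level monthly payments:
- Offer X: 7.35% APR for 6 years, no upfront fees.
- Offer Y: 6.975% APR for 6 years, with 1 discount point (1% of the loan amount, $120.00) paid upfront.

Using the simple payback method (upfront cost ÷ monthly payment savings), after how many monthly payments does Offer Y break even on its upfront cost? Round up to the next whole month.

56 months

Offer X: at 7.35% the monthly rate is 0.0061250, so the payment is 12,000 × 0.0061250 / (1 − 1.0061250^−72) = $206.61.
Offer Y: monthly rate = 6.975%/12 = 0.0058125; payment = 12,000 × 0.0058125 / (1 − (1+0.0058125)^−72) = $204.44.
Monthly savings = $206.61 − $204.44 = $2.17.
Break-even = $120.00 / $2.17 = 55.30 → 56 months.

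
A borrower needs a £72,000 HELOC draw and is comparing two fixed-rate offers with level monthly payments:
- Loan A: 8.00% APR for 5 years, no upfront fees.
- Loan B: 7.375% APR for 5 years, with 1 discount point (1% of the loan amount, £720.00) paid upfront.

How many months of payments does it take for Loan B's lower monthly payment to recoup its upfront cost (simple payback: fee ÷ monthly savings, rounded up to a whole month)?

34 months

Loan A: at 8.00% the monthly rate is 0.0066667, so the payment is 72,000 × 0.0066667 / (1 − 1.0066667^−60) = £1,459.90.
Loan B: at 7.375% the monthly rate is 0.0061458, so the payment is 72,000 × 0.0061458 / (1 − 1.0061458^−60) = £1,438.46.
Monthly savings = £1,459.90 − £1,438.46 = £21.44.
Break-even = £720.00 / £21.44 = 33.58 → 34 months.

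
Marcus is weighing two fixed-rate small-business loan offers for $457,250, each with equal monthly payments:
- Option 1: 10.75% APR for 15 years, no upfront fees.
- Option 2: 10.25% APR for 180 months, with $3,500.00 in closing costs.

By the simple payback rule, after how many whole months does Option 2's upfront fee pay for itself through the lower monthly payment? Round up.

Option 1: monthly rate = 10.75%/12 = 0.0089583; payment = 457,250 × 0.0089583 / (1 − (1+0.0089583)^−180) = $5,125.53.
Option 2: at 10.25% the monthly rate is 0.0085417, so the payment is 457,250 × 0.0085417 / (1 − 1.0085417^−180) = $4,983.80.
Monthly savings = $5,125.53 − $4,983.80 = $141.73.
Break-even = $3,500.00 / $141.73 = 24.69 → 25 months.

25 months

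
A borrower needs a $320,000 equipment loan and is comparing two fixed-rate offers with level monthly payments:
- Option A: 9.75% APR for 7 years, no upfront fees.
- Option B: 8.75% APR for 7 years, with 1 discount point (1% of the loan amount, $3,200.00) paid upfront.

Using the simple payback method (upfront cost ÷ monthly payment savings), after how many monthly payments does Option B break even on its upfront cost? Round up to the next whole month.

20 months

Option A: at 9.75% the monthly rate is 0.0081250, so the payment is 320,000 × 0.0081250 / (1 − 1.0081250^−84) = $5,271.13.
Option B: at 8.75% the monthly rate is 0.0072917, so the payment is 320,000 × 0.0072917 / (1 − 1.0072917^−84) = $5,108.00.
Monthly savings = $5,271.13 − $5,108.00 = $163.13.
Break-even = $3,200.00 / $163.13 = 19.62 → 20 months.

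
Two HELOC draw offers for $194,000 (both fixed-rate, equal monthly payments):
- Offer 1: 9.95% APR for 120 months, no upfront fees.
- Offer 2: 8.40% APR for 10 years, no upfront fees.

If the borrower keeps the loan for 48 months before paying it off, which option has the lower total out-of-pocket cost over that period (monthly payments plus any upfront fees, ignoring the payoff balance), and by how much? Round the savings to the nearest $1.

Offer 1: at 9.95% the monthly rate is 0.0082917, so the payment is 194,000 × 0.0082917 / (1 − 1.0082917^−120) = $2,558.36.
Offer 2: monthly rate = 8.4%/12 = 0.0070000; payment = 194,000 × 0.0070000 / (1 − (1+0.0070000)^−120) = $2,394.96.
Over 48 months: Offer 1 costs 48 × $2,558.36 = $122,801.28; Offer 2 costs 48 × $2,394.96 = $114,958.08.
Offer 2 is cheaper by $122,801.28 − $114,958.08 = $7,843.20.

Offer 2 by $7,843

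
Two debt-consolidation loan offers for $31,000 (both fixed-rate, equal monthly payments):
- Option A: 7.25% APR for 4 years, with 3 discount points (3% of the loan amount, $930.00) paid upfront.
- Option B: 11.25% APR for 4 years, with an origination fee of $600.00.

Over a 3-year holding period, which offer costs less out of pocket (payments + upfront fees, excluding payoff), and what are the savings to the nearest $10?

Option A by $1,800

Option A: at 7.25% the monthly rate is 0.0060417, so the payment is 31,000 × 0.0060417 / (1 − 1.0060417^−48) = $745.93.
Option B: at 11.25% the monthly rate is 0.0093750, so the payment is 31,000 × 0.0093750 / (1 − 1.0093750^−48) = $804.98.
Over 36 months: Option A costs 36 × $745.93 + $930.00 = $27,783.48; Option B costs 36 × $804.98 + $600.00 = $29,579.28.
Option A is cheaper by $29,579.28 − $27,783.48 = $1,795.80.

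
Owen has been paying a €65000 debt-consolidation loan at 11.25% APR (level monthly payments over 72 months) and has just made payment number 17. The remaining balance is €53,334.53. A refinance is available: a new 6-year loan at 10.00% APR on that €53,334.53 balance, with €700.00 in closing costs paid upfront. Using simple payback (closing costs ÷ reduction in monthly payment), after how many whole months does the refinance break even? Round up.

3 months

Current payment = 65,000 × 11.25%/12 / (1 − (1+0.0093750)^−72) = €1,245.55.
Refinanced payment = 53,334.53 × 0.0083333 / (1 − (1+0.0083333)^−72) = €988.07.
Monthly savings = €1,245.55 − €988.07 = €257.48.
Break-even = €700.00 / €257.48 = 2.72 → 3 months.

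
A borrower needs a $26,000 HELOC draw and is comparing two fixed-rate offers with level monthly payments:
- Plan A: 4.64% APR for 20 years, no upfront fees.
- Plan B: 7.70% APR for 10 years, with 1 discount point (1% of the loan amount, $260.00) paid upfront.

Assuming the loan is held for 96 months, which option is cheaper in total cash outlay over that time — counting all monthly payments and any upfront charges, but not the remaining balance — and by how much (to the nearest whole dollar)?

Plan A: monthly rate = 4.64%/12 = 0.0038667; payment = 26,000 × 0.0038667 / (1 − (1+0.0038667)^−240) = $166.46.
Plan B: monthly rate = 7.7%/12 = 0.0064167; payment = 26,000 × 0.0064167 / (1 − (1+0.0064167)^−120) = $311.35.
Over 96 months: Plan A costs 96 × $166.46 = $15,980.16; Plan B costs 96 × $311.35 + $260.00 = $30,149.60.
Plan A is cheaper by $30,149.60 − $15,980.16 = $14,169.44.

Plan A by $14,169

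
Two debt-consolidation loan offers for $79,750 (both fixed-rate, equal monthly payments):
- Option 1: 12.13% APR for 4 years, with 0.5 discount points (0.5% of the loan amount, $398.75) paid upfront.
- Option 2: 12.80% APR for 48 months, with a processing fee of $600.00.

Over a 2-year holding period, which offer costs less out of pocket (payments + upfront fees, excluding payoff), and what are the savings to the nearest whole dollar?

Option 1 by $834

Option 1: at 12.13% the monthly rate is 0.0101083, so the payment is 79,750 × 0.0101083 / (1 − 1.0101083^−48) = $2,105.22.
Option 2: monthly rate = 12.8%/12 = 0.0106667; payment = 79,750 × 0.0106667 / (1 − (1+0.0106667)^−48) = $2,131.58.
Over 24 months: Option 1 costs 24 × $2,105.22 + $398.75 = $50,924.03; Option 2 costs 24 × $2,131.58 + $600.00 = $51,757.92.
Option 1 is cheaper by $51,757.92 − $50,924.03 = $833.89.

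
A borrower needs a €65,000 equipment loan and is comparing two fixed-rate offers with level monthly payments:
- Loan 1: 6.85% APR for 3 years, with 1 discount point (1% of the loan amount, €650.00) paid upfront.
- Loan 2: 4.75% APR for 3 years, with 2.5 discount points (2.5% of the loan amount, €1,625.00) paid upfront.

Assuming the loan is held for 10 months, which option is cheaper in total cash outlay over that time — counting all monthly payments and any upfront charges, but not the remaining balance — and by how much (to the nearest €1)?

Loan 1: at 6.85% the monthly rate is 0.0057083, so the payment is 65,000 × 0.0057083 / (1 − 1.0057083^−36) = €2,002.56.
Loan 2: at 4.75% the monthly rate is 0.0039583, so the payment is 65,000 × 0.0039583 / (1 − 1.0039583^−36) = €1,940.82.
Over 10 months: Loan 1 costs 10 × €2,002.56 + €650.00 = €20,675.60; Loan 2 costs 10 × €1,940.82 + €1,625.00 = €21,033.20.
Loan 1 is cheaper by €21,033.20 − €20,675.60 = €357.60.

Loan 1 by €358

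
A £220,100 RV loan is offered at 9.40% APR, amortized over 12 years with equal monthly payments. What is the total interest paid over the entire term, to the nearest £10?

£147,770

Monthly rate = 9.4%/12 = 0.0078333; payment = 220,100 × 0.0078333 / (1 − (1+0.0078333)^−144) = £2,554.65.
Total paid = 144 × £2,554.65 = £367,869.60; interest = £367,869.60 − £220,100 = £147,769.60.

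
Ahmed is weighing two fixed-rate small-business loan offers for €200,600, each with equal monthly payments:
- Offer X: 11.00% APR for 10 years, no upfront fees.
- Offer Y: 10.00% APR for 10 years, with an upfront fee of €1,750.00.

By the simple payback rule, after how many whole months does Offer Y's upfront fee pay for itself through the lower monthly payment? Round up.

16 months

Offer X: monthly rate = 11%/12 = 0.0091667; payment = 200,600 × 0.0091667 / (1 − (1+0.0091667)^−120) = €2,763.27.
Offer Y: at 10.00% the monthly rate is 0.0083333, so the payment is 200,600 × 0.0083333 / (1 − 1.0083333^−120) = €2,650.94.
Monthly savings = €2,763.27 − €2,650.94 = €112.33.
Break-even = €1,750.00 / €112.33 = 15.58 → 16 months.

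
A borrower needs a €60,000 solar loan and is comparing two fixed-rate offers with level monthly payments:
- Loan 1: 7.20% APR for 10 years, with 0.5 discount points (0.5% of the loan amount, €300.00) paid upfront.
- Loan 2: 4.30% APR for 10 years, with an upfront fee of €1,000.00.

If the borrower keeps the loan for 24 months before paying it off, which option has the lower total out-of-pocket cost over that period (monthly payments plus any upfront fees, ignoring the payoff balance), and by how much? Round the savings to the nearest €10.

Loan 1: at 7.20% the monthly rate is 0.0060000, so the payment is 60,000 × 0.0060000 / (1 − 1.0060000^−120) = €702.85.
Loan 2: at 4.30% the monthly rate is 0.0035833, so the payment is 60,000 × 0.0035833 / (1 − 1.0035833^−120) = €616.06.
Over 24 months: Loan 1 costs 24 × €702.85 + €300.00 = €17,168.40; Loan 2 costs 24 × €616.06 + €1,000.00 = €15,785.44.
Loan 2 is cheaper by €17,168.40 − €15,785.44 = €1,382.96.

Loan 2 by €1,380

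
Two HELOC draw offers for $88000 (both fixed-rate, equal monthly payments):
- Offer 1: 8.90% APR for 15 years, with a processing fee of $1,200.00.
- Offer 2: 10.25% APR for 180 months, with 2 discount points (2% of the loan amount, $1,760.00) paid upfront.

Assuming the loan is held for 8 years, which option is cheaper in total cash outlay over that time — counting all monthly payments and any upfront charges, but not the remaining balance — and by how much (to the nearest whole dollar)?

Offer 1 by $7,456

Offer 1: monthly rate = 8.9%/12 = 0.0074167; payment = 88,000 × 0.0074167 / (1 − (1+0.0074167)^−180) = $887.33.
Offer 2: monthly rate = 10.25%/12 = 0.0085417; payment = 88,000 × 0.0085417 / (1 − (1+0.0085417)^−180) = $959.16.
Over 96 months: Offer 1 costs 96 × $887.33 + $1,200.00 = $86,383.68; Offer 2 costs 96 × $959.16 + $1,760.00 = $93,839.36.
Offer 1 is cheaper by $93,839.36 − $86,383.68 = $7,455.68.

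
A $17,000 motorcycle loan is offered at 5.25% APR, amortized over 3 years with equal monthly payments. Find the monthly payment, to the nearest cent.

At 5.25% the monthly rate is 0.0043750, so the payment is 17,000 × 0.0043750 / (1 − 1.0043750^−36) = $511.42.

$511.42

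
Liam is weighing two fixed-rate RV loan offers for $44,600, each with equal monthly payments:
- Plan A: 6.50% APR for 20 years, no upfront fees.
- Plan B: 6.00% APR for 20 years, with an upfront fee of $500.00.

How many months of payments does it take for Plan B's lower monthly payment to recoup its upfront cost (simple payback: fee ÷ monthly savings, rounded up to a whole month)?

Plan A: monthly rate = 6.5%/12 = 0.0054167; payment = 44,600 × 0.0054167 / (1 − (1+0.0054167)^−240) = $332.53.
Plan B: at 6.00% the monthly rate is 0.0050000, so the payment is 44,600 × 0.0050000 / (1 − 1.0050000^−240) = $319.53.
Monthly savings = $332.53 − $319.53 = $13.00.
Break-even = $500.00 / $13.00 = 38.46 → 39 months.

39 months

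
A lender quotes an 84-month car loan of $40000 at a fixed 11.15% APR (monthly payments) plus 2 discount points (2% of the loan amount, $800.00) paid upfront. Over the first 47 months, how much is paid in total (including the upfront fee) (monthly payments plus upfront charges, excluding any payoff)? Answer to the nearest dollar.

At 11.15% the monthly rate is 0.0092917, so the payment is 40,000 × 0.0092917 / (1 − 1.0092917^−84) = $688.06.
Total outlay = 47 × $688.06 + $800.00 = $33,138.82.

$33,139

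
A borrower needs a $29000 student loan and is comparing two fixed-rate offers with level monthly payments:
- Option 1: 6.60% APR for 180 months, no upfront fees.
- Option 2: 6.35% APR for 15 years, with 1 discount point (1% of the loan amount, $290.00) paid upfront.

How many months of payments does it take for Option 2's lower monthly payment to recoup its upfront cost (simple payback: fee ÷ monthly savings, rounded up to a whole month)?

73 months

Option 1: monthly rate = 6.6%/12 = 0.0055000; payment = 29,000 × 0.0055000 / (1 − (1+0.0055000)^−180) = $254.22.
Option 2: monthly rate = 6.35%/12 = 0.0052917; payment = 29,000 × 0.0052917 / (1 − (1+0.0052917)^−180) = $250.24.
Monthly savings = $254.22 − $250.24 = $3.98.
Break-even = $290.00 / $3.98 = 72.86 → 73 months.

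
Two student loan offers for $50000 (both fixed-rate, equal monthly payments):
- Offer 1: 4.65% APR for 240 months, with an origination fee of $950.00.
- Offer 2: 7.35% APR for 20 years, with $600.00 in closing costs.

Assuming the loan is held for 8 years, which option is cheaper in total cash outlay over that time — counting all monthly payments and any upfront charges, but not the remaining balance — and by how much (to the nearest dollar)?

Offer 1 by $7,122

Offer 1: monthly rate = 4.65%/12 = 0.0038750; payment = 50,000 × 0.0038750 / (1 − (1+0.0038750)^−240) = $320.39.
Offer 2: at 7.35% the monthly rate is 0.0061250, so the payment is 50,000 × 0.0061250 / (1 − 1.0061250^−240) = $398.22.
Over 96 months: Offer 1 costs 96 × $320.39 + $950.00 = $31,707.44; Offer 2 costs 96 × $398.22 + $600.00 = $38,829.12.
Offer 1 is cheaper by $38,829.12 − $31,707.44 = $7,121.68.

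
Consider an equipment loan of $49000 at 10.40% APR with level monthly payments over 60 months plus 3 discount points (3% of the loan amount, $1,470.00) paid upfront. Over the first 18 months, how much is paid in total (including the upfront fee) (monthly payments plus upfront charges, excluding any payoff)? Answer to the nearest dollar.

$20,384

Monthly rate = 10.4%/12 = 0.0086667; payment = 49,000 × 0.0086667 / (1 − (1+0.0086667)^−60) = $1,050.78.
Total outlay = 18 × $1,050.78 + $1,470.00 = $20,384.04.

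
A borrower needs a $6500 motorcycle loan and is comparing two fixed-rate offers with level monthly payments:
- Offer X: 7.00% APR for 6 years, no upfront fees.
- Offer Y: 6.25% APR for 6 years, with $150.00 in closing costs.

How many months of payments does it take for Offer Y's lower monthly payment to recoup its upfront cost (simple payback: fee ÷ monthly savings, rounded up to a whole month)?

65 months

Offer X: at 7.00% the monthly rate is 0.0058333, so the payment is 6,500 × 0.0058333 / (1 − 1.0058333^−72) = $110.82.
Offer Y: at 6.25% the monthly rate is 0.0052083, so the payment is 6,500 × 0.0052083 / (1 − 1.0052083^−72) = $108.49.
Monthly savings = $110.82 − $108.49 = $2.33.
Break-even = $150.00 / $2.33 = 64.38 → 65 months.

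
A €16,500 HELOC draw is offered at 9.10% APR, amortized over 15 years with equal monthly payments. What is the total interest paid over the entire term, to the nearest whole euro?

Monthly rate = 9.1%/12 = 0.0075833; payment = 16,500 × 0.0075833 / (1 − (1+0.0075833)^−180) = €168.34.
Total paid = 180 × €168.34 = €30,301.20; interest = €30,301.20 − €16,500 = €13,801.20.

€13,801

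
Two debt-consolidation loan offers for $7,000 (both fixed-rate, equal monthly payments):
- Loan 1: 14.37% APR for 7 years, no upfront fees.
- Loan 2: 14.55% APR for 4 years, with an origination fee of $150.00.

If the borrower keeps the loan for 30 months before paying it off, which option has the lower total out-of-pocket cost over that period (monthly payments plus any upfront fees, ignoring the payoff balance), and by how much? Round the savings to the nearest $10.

Loan 1: at 14.37% the monthly rate is 0.0119750, so the payment is 7,000 × 0.0119750 / (1 − 1.0119750^−84) = $132.61.
Loan 2: monthly rate = 14.55%/12 = 0.0121250; payment = 7,000 × 0.0121250 / (1 − (1+0.0121250)^−48) = $193.22.
Over 30 months: Loan 1 costs 30 × $132.61 = $3,978.30; Loan 2 costs 30 × $193.22 + $150.00 = $5,946.60.
Loan 1 is cheaper by $5,946.60 − $3,978.30 = $1,968.30.

Loan 1 by $1,970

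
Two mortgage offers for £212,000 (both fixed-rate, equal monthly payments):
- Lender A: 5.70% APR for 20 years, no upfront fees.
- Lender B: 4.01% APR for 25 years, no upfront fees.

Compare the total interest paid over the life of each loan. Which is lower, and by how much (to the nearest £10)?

Lender B by £19,710

Lender A: monthly rate = 5.7%/12 = 0.0047500; payment = 212,000 × 0.0047500 / (1 − (1+0.0047500)^−240) = £1,482.37.
Total interest on Lender A = 240 × £1,482.37 − £212,000 = £143,768.80.
Lender B: at 4.01% the monthly rate is 0.0033417, so the payment is 212,000 × 0.0033417 / (1 − 1.0033417^−300) = £1,120.19.
Total interest on Lender B = 300 × £1,120.19 − £212,000 = £124,057.00.
Lender B is lower by £19,711.80.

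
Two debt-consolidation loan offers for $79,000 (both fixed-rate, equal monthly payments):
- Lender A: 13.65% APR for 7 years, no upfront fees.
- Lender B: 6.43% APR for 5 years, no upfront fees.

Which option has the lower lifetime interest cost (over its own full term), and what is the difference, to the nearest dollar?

Lender B by $30,491

Lender A: monthly rate = 13.65%/12 = 0.0113750; payment = 79,000 × 0.0113750 / (1 − (1+0.0113750)^−84) = $1,465.23.
Total interest on Lender A = 84 × $1,465.23 − $79,000 = $44,079.32.
Lender B: monthly rate = 6.43%/12 = 0.0053583; payment = 79,000 × 0.0053583 / (1 − (1+0.0053583)^−60) = $1,543.14.
Total interest on Lender B = 60 × $1,543.14 − $79,000 = $13,588.40.
Lender B is lower by $30,490.92.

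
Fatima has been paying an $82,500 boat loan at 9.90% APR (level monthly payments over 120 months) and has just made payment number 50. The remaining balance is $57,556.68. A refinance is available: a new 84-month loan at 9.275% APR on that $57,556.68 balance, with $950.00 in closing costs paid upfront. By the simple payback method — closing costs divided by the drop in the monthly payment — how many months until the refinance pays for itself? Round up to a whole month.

7 months

Current payment = 82,500 × 9.9%/12 / (1 − (1+0.0082500)^−120) = $1,085.68.
Refinanced payment = 57,556.68 × 0.0077292 / (1 − (1+0.0077292)^−84) = $934.09.
Monthly savings = $1,085.68 − $934.09 = $151.59.
Break-even = $950.00 / $151.59 = 6.27 → 7 months.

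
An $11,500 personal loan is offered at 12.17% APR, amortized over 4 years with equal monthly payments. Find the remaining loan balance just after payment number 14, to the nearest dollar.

With monthly rate i = 12.17%/12 = 0.0101417, the balance after k of n payments is P · [(1+i)^n − (1+i)^k] / [(1+i)^n − 1].
(1+0.0101417)^48 = 1.62311653 and (1+0.0101417)^14 = 1.15173349, so the balance is 11,500 × (1.62311653 − 1.15173349) / (1.62311653 − 1) = $8,699.66.

$8,700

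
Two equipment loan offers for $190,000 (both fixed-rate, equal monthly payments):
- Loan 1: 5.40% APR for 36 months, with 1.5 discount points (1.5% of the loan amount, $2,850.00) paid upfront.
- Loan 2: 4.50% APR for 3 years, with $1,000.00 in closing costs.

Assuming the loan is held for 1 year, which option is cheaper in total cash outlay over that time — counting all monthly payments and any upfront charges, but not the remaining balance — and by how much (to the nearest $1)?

Loan 1: at 5.40% the monthly rate is 0.0045000, so the payment is 190,000 × 0.0045000 / (1 − 1.0045000^−36) = $5,728.66.
Loan 2: at 4.50% the monthly rate is 0.0037500, so the payment is 190,000 × 0.0037500 / (1 − 1.0037500^−36) = $5,651.92.
Over 12 months: Loan 1 costs 12 × $5,728.66 + $2,850.00 = $71,593.92; Loan 2 costs 12 × $5,651.92 + $1,000.00 = $68,823.04.
Loan 2 is cheaper by $71,593.92 − $68,823.04 = $2,770.88.

Loan 2 by $2,771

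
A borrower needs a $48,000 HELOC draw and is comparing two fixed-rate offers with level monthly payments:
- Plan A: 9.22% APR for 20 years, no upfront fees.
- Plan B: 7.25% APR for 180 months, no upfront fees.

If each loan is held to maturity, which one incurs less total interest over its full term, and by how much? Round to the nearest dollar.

Plan B by $26,413

Plan A: monthly rate = 9.22%/12 = 0.0076833; payment = 48,000 × 0.0076833 / (1 − (1+0.0076833)^−240) = $438.68.
Total interest on Plan A = 240 × $438.68 − $48,000 = $57,283.20.
Plan B: at 7.25% the monthly rate is 0.0060417, so the payment is 48,000 × 0.0060417 / (1 − 1.0060417^−180) = $438.17.
Total interest on Plan B = 180 × $438.17 − $48,000 = $30,870.60.
Plan B is lower by $26,412.60.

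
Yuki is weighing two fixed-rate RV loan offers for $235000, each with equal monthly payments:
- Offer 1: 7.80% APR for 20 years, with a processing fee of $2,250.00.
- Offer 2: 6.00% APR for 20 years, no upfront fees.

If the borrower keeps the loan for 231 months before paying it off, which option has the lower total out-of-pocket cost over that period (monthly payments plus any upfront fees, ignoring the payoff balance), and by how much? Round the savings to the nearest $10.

Offer 2 by $60,660

Offer 1: at 7.80% the monthly rate is 0.0065000, so the payment is 235,000 × 0.0065000 / (1 − 1.0065000^−240) = $1,936.48.
Offer 2: at 6.00% the monthly rate is 0.0050000, so the payment is 235,000 × 0.0050000 / (1 − 1.0050000^−240) = $1,683.61.
Over 231 months: Offer 1 costs 231 × $1,936.48 + $2,250.00 = $449,576.88; Offer 2 costs 231 × $1,683.61 = $388,913.91.
Offer 2 is cheaper by $449,576.88 − $388,913.91 = $60,662.97.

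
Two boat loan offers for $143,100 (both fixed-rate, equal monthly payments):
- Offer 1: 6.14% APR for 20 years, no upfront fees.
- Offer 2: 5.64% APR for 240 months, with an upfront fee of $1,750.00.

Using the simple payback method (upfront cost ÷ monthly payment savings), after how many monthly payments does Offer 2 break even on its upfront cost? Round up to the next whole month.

43 months

Offer 1: at 6.14% the monthly rate is 0.0051167, so the payment is 143,100 × 0.0051167 / (1 − 1.0051167^−240) = $1,036.80.
Offer 2: at 5.64% the monthly rate is 0.0047000, so the payment is 143,100 × 0.0047000 / (1 − 1.0047000^−240) = $995.72.
Monthly savings = $1,036.80 − $995.72 = $41.08.
Break-even = $1,750.00 / $41.08 = 42.60 → 43 months.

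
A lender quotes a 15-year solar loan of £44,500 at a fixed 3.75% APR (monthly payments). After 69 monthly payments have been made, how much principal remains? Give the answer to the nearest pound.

£30,313

With monthly rate i = 3.75%/12 = 0.0031250, the balance after k of n payments is P · [(1+i)^n − (1+i)^k] / [(1+i)^n − 1].
(1+0.0031250)^180 = 1.75351601 and (1+0.0031250)^69 = 1.24022000, so the balance is 44,500 × (1.75351601 − 1.24022000) / (1.75351601 − 1) = £30,313.45.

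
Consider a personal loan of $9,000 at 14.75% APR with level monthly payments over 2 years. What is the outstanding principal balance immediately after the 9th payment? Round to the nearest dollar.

$5,930

With monthly rate i = 14.75%/12 = 0.0122917, the balance after k of n payments is P · [(1+i)^n − (1+i)^k] / [(1+i)^n − 1].
(1+0.0122917)^24 = 1.34071319 and (1+0.0122917)^9 = 1.11622297, so the balance is 9,000 × (1.34071319 − 1.11622297) / (1.34071319 − 1) = $5,929.95.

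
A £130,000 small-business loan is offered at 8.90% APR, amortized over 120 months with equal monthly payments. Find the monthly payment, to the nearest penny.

£1,639.76

Monthly rate = 8.9%/12 = 0.0074167; payment = 130,000 × 0.0074167 / (1 − (1+0.0074167)^−120) = £1,639.76.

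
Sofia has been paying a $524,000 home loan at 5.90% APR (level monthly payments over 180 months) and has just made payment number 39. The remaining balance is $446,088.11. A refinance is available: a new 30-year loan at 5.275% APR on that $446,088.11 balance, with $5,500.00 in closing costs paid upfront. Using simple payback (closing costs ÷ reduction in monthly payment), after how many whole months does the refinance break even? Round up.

3 months

Current payment = 524,000 × 5.9%/12 / (1 − (1+0.0049167)^−180) = $4,393.55.
Refinanced payment = 446,088.11 × 0.0043958 / (1 − (1+0.0043958)^−360) = $2,470.23.
Monthly savings = $4,393.55 − $2,470.23 = $1,923.32.
Break-even = $5,500.00 / $1,923.32 = 2.86 → 3 months.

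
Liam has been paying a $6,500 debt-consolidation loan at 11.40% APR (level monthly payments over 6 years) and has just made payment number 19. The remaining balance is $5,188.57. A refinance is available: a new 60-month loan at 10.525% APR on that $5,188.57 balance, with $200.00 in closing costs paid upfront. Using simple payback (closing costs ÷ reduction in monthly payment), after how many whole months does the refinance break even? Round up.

15 months

Current payment = 6,500 × 11.4%/12 / (1 − (1+0.0095000)^−72) = $125.06.
Refinanced payment = 5,188.57 × 0.0087708 / (1 − (1+0.0087708)^−60) = $111.59.
Monthly savings = $125.06 − $111.59 = $13.47.
Break-even = $200.00 / $13.47 = 14.85 → 15 months.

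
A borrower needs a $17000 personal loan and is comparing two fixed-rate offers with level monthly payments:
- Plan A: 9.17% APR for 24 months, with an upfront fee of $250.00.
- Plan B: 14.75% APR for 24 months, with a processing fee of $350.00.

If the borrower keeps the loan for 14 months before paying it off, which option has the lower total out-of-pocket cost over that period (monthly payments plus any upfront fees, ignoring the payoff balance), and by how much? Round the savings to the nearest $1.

Plan A by $720

Plan A: monthly rate = 9.17%/12 = 0.0076417; payment = 17,000 × 0.0076417 / (1 − (1+0.0076417)^−24) = $777.97.
Plan B: at 14.75% the monthly rate is 0.0122917, so the payment is 17,000 × 0.0122917 / (1 − 1.0122917^−24) = $822.26.
Over 14 months: Plan A costs 14 × $777.97 + $250.00 = $11,141.58; Plan B costs 14 × $822.26 + $350.00 = $11,861.64.
Plan A is cheaper by $11,861.64 − $11,141.58 = $720.06.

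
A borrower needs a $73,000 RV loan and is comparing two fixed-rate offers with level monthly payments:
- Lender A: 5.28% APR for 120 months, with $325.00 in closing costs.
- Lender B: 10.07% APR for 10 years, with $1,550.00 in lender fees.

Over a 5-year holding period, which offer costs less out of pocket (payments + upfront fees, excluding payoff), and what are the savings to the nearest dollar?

Lender A: at 5.28% the monthly rate is 0.0044000, so the payment is 73,000 × 0.0044000 / (1 − 1.0044000^−120) = $784.31.
Lender B: monthly rate = 10.07%/12 = 0.0083917; payment = 73,000 × 0.0083917 / (1 − (1+0.0083917)^−120) = $967.53.
Over 60 months: Lender A costs 60 × $784.31 + $325.00 = $47,383.60; Lender B costs 60 × $967.53 + $1,550.00 = $59,601.80.
Lender A is cheaper by $59,601.80 − $47,383.60 = $12,218.20.

Lender A by $12,218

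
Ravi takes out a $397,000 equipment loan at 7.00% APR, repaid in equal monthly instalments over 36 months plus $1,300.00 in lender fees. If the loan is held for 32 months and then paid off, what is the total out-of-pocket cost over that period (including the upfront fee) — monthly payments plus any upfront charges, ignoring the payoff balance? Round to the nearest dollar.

$393,563

Monthly rate = 7%/12 = 0.0058333; payment = 397,000 × 0.0058333 / (1 − (1+0.0058333)^−36) = $12,258.21.
Total outlay = 32 × $12,258.21 + $1,300.00 = $393,562.72.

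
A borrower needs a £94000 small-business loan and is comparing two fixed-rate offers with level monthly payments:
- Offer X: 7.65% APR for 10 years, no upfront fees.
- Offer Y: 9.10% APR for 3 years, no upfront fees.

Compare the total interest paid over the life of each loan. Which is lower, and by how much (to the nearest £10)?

Offer Y by £27,010

Offer X: monthly rate = 7.65%/12 = 0.0063750; payment = 94,000 × 0.0063750 / (1 − (1+0.0063750)^−120) = £1,123.17.
Total interest on Offer X = 120 × £1,123.17 − £94,000 = £40,780.40.
Offer Y: at 9.10% the monthly rate is 0.0075833, so the payment is 94,000 × 0.0075833 / (1 − 1.0075833^−36) = £2,993.55.
Total interest on Offer Y = 36 × £2,993.55 − £94,000 = £13,767.80.
Offer Y is lower by £27,012.60.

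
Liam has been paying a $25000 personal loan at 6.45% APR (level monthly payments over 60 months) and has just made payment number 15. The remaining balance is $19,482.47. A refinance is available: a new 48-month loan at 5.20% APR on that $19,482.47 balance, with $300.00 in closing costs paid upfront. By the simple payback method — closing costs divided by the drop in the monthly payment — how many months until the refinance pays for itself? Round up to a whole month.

8 months

Current payment = 25,000 × 6.45%/12 / (1 − (1+0.0053750)^−60) = $488.57.
Refinanced payment = 19,482.47 × 0.0043333 / (1 − (1+0.0043333)^−48) = $450.43.
Monthly savings = $488.57 − $450.43 = $38.14.
Break-even = $300.00 / $38.14 = 7.87 → 8 months.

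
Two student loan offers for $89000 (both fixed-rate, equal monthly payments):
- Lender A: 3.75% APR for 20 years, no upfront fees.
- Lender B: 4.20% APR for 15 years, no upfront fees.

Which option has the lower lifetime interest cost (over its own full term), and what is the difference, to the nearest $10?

Lender B by $6,530

Lender A: monthly rate = 3.75%/12 = 0.0031250; payment = 89,000 × 0.0031250 / (1 − (1+0.0031250)^−240) = $527.67.
Total interest on Lender A = 240 × $527.67 − $89,000 = $37,640.80.
Lender B: monthly rate = 4.2%/12 = 0.0035000; payment = 89,000 × 0.0035000 / (1 − (1+0.0035000)^−180) = $667.28.
Total interest on Lender B = 180 × $667.28 − $89,000 = $31,110.40.
Lender B is lower by $6,530.40.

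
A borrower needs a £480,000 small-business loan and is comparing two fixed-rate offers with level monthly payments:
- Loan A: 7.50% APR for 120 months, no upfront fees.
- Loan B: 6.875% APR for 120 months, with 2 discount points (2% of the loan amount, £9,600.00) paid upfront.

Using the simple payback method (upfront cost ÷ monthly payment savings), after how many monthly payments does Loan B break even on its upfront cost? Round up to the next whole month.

Loan A: monthly rate = 7.5%/12 = 0.0062500; payment = 480,000 × 0.0062500 / (1 − (1+0.0062500)^−120) = £5,697.68.
Loan B: at 6.875% the monthly rate is 0.0057292, so the payment is 480,000 × 0.0057292 / (1 − 1.0057292^−120) = £5,542.33.
Monthly savings = £5,697.68 − £5,542.33 = £155.35.
Break-even = £9,600.00 / £155.35 = 61.80 → 62 months.

62 months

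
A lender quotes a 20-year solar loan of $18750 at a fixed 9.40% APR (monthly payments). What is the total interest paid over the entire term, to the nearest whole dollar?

$22,902

At 9.40% the monthly rate is 0.0078333, so the payment is 18,750 × 0.0078333 / (1 − 1.0078333^−240) = $173.55.
Total paid = 240 × $173.55 = $41,652.00; interest = $41,652.00 − $18,750 = $22,902.00.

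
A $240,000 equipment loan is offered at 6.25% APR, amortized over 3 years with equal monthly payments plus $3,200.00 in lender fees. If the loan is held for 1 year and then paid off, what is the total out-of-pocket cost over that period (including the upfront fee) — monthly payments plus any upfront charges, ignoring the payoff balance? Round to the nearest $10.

$91,140

At 6.25% the monthly rate is 0.0052083, so the payment is 240,000 × 0.0052083 / (1 − 1.0052083^−36) = $7,328.48.
Total outlay = 12 × $7,328.48 + $3,200.00 = $91,141.76.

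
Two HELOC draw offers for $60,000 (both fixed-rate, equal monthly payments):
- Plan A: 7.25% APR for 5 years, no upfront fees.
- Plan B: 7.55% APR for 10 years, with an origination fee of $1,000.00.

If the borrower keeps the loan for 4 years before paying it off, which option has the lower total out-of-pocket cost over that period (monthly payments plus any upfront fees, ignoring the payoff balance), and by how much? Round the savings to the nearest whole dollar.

Plan B by $22,106

Plan A: monthly rate = 7.25%/12 = 0.0060417; payment = 60,000 × 0.0060417 / (1 − (1+0.0060417)^−60) = $1,195.16.
Plan B: at 7.55% the monthly rate is 0.0062917, so the payment is 60,000 × 0.0062917 / (1 − 1.0062917^−120) = $713.78.
Over 48 months: Plan A costs 48 × $1,195.16 = $57,367.68; Plan B costs 48 × $713.78 + $1,000.00 = $35,261.44.
Plan B is cheaper by $57,367.68 − $35,261.44 = $22,106.24.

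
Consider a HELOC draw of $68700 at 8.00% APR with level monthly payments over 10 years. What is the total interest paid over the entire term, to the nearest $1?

$31,322

At 8.00% the monthly rate is 0.0066667, so the payment is 68,700 × 0.0066667 / (1 − 1.0066667^−120) = $833.52.
Total paid = 120 × $833.52 = $100,022.40; interest = $100,022.40 − $68,700 = $31,322.40.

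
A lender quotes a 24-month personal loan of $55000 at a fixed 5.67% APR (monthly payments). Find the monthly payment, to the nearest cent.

Monthly rate = 5.67%/12 = 0.0047250; payment = 55,000 × 0.0047250 / (1 − (1+0.0047250)^−24) = $2,429.46.

$2,429.46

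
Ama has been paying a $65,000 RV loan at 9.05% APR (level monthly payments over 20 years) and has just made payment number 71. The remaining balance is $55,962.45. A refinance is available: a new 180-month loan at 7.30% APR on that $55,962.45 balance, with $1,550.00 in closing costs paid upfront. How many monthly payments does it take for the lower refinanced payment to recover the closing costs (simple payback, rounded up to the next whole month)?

21 months

Current payment = 65,000 × 9.05%/12 / (1 − (1+0.0075417)^−240) = $586.91.
Refinanced payment = 55,962.45 × 0.0060833 / (1 − (1+0.0060833)^−180) = $512.44.
Monthly savings = $586.91 − $512.44 = $74.47.
Break-even = $1,550.00 / $74.47 = 20.81 → 21 months.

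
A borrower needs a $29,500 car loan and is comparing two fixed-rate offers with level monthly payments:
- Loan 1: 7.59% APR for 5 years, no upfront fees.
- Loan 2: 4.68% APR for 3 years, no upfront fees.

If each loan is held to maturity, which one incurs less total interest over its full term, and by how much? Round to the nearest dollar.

Loan 1: at 7.59% the monthly rate is 0.0063250, so the payment is 29,500 × 0.0063250 / (1 − 1.0063250^−60) = $592.38.
Total interest on Loan 1 = 60 × $592.38 − $29,500 = $6,042.80.
Loan 2: at 4.68% the monthly rate is 0.0039000, so the payment is 29,500 × 0.0039000 / (1 − 1.0039000^−36) = $879.91.
Total interest on Loan 2 = 36 × $879.91 − $29,500 = $2,176.76.
Loan 2 is lower by $3,866.04.

Loan 2 by $3,866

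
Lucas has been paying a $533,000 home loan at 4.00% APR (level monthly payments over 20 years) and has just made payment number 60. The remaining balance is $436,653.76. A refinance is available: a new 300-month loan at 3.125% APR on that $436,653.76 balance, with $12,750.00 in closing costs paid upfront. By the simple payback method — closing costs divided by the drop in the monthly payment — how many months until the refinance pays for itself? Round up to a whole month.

Current payment = 533,000 × 4%/12 / (1 − (1+0.0033333)^−240) = $3,229.88.
Refinanced payment = 436,653.76 × 0.0026042 / (1 − (1+0.0026042)^−300) = $2,099.16.
Monthly savings = $3,229.88 − $2,099.16 = $1,130.72.
Break-even = $12,750.00 / $1,130.72 = 11.28 → 12 months.

12 months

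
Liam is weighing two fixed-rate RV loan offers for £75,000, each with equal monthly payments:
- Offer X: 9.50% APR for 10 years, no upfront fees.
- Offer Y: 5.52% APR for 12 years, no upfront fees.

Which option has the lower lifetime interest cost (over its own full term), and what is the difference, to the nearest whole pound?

Offer X: monthly rate = 9.5%/12 = 0.0079167; payment = 75,000 × 0.0079167 / (1 − (1+0.0079167)^−120) = £970.48.
Total interest on Offer X = 120 × £970.48 − £75,000 = £41,457.60.
Offer Y: at 5.52% the monthly rate is 0.0046000, so the payment is 75,000 × 0.0046000 / (1 − 1.0046000^−144) = £713.39.
Total interest on Offer Y = 144 × £713.39 − £75,000 = £27,728.16.
Offer Y is lower by £13,729.44.

Offer Y by £13,729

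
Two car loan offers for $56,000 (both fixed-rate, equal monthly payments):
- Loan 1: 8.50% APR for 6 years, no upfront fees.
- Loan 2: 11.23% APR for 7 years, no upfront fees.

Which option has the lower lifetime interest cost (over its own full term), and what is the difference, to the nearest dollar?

Loan 1: at 8.50% the monthly rate is 0.0070833, so the payment is 56,000 × 0.0070833 / (1 − 1.0070833^−72) = $995.59.
Total interest on Loan 1 = 72 × $995.59 − $56,000 = $15,682.48.
Loan 2: monthly rate = 11.23%/12 = 0.0093583; payment = 56,000 × 0.0093583 / (1 − (1+0.0093583)^−84) = $965.64.
Total interest on Loan 2 = 84 × $965.64 − $56,000 = $25,113.76.
Loan 1 is lower by $9,431.28.

Loan 1 by $9,431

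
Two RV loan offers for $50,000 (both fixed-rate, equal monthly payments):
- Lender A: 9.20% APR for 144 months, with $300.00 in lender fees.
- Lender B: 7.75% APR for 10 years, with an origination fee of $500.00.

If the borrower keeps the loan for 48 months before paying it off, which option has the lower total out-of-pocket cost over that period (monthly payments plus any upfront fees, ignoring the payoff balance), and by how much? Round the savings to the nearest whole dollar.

Lender A: monthly rate = 9.2%/12 = 0.0076667; payment = 50,000 × 0.0076667 / (1 − (1+0.0076667)^−144) = $574.66.
Lender B: at 7.75% the monthly rate is 0.0064583, so the payment is 50,000 × 0.0064583 / (1 − 1.0064583^−120) = $600.05.
Over 48 months: Lender A costs 48 × $574.66 + $300.00 = $27,883.68; Lender B costs 48 × $600.05 + $500.00 = $29,302.40.
Lender A is cheaper by $29,302.40 − $27,883.68 = $1,418.72.

Lender A by $1,419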